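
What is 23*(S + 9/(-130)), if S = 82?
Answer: 244973/130 ≈ 1884.4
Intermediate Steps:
23*(S + 9/(-130)) = 23*(82 + 9/(-130)) = 23*(82 + 9*(-1/130)) = 23*(82 - 9/130) = 23*(10651/130) = 244973/130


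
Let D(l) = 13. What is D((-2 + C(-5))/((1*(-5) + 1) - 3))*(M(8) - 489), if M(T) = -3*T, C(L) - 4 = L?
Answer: -6669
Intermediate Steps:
C(L) = 4 + L
D((-2 + C(-5))/((1*(-5) + 1) - 3))*(M(8) - 489) = 13*(-3*8 - 489) = 13*(-24 - 489) = 13*(-513) = -6669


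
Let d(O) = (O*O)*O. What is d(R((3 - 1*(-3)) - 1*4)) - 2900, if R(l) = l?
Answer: -2892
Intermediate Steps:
d(O) = O**3 (d(O) = O**2*O = O**3)
d(R((3 - 1*(-3)) - 1*4)) - 2900 = ((3 - 1*(-3)) - 1*4)**3 - 2900 = ((3 + 3) - 4)**3 - 2900 = (6 - 4)**3 - 2900 = 2**3 - 2900 = 8 - 2900 = -2892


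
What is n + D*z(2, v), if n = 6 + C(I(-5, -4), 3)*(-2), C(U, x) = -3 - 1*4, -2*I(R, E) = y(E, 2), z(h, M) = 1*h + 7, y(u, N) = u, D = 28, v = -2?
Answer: 272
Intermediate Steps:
z(h, M) = 7 + h (z(h, M) = h + 7 = 7 + h)
I(R, E) = -E/2
C(U, x) = -7 (C(U, x) = -3 - 4 = -7)
n = 20 (n = 6 - 7*(-2) = 6 + 14 = 20)
n + D*z(2, v) = 20 + 28*(7 + 2) = 20 + 28*9 = 20 + 252 = 272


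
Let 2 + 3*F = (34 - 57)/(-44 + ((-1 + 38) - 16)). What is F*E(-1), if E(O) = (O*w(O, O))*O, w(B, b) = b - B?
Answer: 0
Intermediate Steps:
E(O) = 0 (E(O) = (O*(O - O))*O = (O*0)*O = 0*O = 0)
F = -1/3 (F = -2/3 + ((34 - 57)/(-44 + ((-1 + 38) - 16)))/3 = -2/3 + (-23/(-44 + (37 - 16)))/3 = -2/3 + (-23/(-44 + 21))/3 = -2/3 + (-23/(-23))/3 = -2/3 + (-23*(-1/23))/3 = -2/3 + (1/3)*1 = -2/3 + 1/3 = -1/3 ≈ -0.33333)
F*E(-1) = -1/3*0 = 0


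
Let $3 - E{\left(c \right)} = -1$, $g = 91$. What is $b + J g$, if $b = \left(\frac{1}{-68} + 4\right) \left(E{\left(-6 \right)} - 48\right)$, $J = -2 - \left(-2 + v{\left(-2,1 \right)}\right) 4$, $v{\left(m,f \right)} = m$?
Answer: $\frac{18677}{17} \approx 1098.6$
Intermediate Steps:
$E{\left(c \right)} = 4$ ($E{\left(c \right)} = 3 - -1 = 3 + 1 = 4$)
$J = 14$ ($J = -2 - \left(-2 - 2\right) 4 = -2 - \left(-4\right) 4 = -2 - -16 = -2 + 16 = 14$)
$b = - \frac{2981}{17}$ ($b = \left(\frac{1}{-68} + 4\right) \left(4 - 48\right) = \left(- \frac{1}{68} + 4\right) \left(-44\right) = \frac{271}{68} \left(-44\right) = - \frac{2981}{17} \approx -175.35$)
$b + J g = - \frac{2981}{17} + 14 \cdot 91 = - \frac{2981}{17} + 1274 = \frac{18677}{17}$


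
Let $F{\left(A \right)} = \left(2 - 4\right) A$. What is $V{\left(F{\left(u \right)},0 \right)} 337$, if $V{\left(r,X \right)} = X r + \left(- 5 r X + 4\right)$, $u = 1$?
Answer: $1348$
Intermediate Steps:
$F{\left(A \right)} = - 2 A$
$V{\left(r,X \right)} = 4 - 4 X r$ ($V{\left(r,X \right)} = X r - \left(-4 + 5 X r\right) = 4 - 4 X r$)
$V{\left(F{\left(u \right)},0 \right)} 337 = \left(4 - 0 \left(\left(-2\right) 1\right)\right) 337 = \left(4 - 0 \left(-2\right)\right) 337 = \left(4 + 0\right) 337 = 4 \cdot 337 = 1348$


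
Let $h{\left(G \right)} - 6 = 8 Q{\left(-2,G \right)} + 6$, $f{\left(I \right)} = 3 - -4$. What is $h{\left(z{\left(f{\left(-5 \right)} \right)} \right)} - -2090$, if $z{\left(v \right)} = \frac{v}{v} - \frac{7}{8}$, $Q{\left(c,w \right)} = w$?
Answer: $2103$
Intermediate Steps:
$f{\left(I \right)} = 7$ ($f{\left(I \right)} = 3 + 4 = 7$)
$z{\left(v \right)} = \frac{1}{8}$ ($z{\left(v \right)} = 1 - \frac{7}{8} = \frac{1}{8}$)
$h{\left(G \right)} = 12 + 8 G$ ($h{\left(G \right)} = 6 + \left(8 G + 6\right) = 6 + \left(6 + 8 G\right) = 12 + 8 G$)
$h{\left(z{\left(f{\left(-5 \right)} \right)} \right)} - -2090 = \left(12 + 8 \cdot \frac{1}{8}\right) - -2090 = \left(12 + 1\right) + 2090 = 13 + 2090 = 2103$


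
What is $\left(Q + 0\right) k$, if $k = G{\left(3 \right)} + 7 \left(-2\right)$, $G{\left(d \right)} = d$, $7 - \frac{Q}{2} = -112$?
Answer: $-2618$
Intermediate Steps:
$Q = 238$ ($Q = 14 - -224 = 14 + 224 = 238$)
$k = -11$ ($k = 3 + 7 \left(-2\right) = 3 - 14 = -11$)
$\left(Q + 0\right) k = \left(238 + 0\right) \left(-11\right) = 238 \left(-11\right) = -2618$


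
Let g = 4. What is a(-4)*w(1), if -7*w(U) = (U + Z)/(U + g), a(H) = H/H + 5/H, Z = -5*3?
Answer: -1/10 ≈ -0.10000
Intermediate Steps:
Z = -15
a(H) = 1 + 5/H
w(U) = -(-15 + U)/(7*(4 + U)) (w(U) = -(U - 15)/(7*(U + 4)) = -(-15 + U)/(7*(4 + U)))
a(-4)*w(1) = ((5 - 4)/(-4))*((15 - 1*1)/(7*(4 + 1))) = (-1/4*1)*((1/7)*(15 - 1)/5) = -14/(28*5) = -1/4*2/5 = -1/10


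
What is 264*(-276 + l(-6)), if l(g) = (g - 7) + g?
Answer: -77880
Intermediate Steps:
l(g) = -7 + 2*g (l(g) = (-7 + g) + g = -7 + 2*g)
264*(-276 + l(-6)) = 264*(-276 + (-7 + 2*(-6))) = 264*(-276 + (-7 - 12)) = 264*(-276 - 19) = 264*(-295) = -77880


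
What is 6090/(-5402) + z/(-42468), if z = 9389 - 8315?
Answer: -22035989/19117678 ≈ -1.1526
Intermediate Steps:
z = 1074
6090/(-5402) + z/(-42468) = 6090/(-5402) + 1074/(-42468) = 6090*(-1/5402) + 1074*(-1/42468) = -3045/2701 - 179/7078 = -22035989/19117678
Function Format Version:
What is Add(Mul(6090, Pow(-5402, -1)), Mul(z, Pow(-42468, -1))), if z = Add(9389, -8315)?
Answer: Rational(-22035989, 19117678) ≈ -1.1526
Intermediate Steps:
z = 1074
Add(Mul(6090, Pow(-5402, -1)), Mul(z, Pow(-42468, -1))) = Add(Mul(6090, Pow(-5402, -1)), Mul(1074, Pow(-42468, -1))) = Add(Mul(6090, Rational(-1, 5402)), Mul(1074, Rational(-1, 42468))) = Add(Rational(-3045, 2701), Rational(-179, 7078)) = Rational(-22035989, 19117678)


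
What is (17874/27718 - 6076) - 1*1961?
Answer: -111375846/13859 ≈ -8036.4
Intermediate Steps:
(17874/27718 - 6076) - 1*1961 = (17874*(1/27718) - 6076) - 1961 = (8937/13859 - 6076) - 1961 = -84198347/13859 - 1961 = -111375846/13859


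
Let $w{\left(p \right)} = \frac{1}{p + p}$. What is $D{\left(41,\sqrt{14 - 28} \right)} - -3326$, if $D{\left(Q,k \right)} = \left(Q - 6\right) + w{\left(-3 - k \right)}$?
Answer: $\frac{154603}{46} + \frac{i \sqrt{14}}{46} \approx 3360.9 + 0.08134 i$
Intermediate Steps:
$w{\left(p \right)} = \frac{1}{2 p}$
$D{\left(Q,k \right)} = -6 + Q + \frac{1}{2 \left(-3 - k\right)}$ ($D{\left(Q,k \right)} = \left(Q - 6\right) + \frac{1}{2 \left(-3 - k\right)} = \left(-6 + Q\right) + \frac{1}{2 \left(-3 - k\right)} = -6 + Q + \frac{1}{2 \left(-3 - k\right)}$)
$D{\left(41,\sqrt{14 - 28} \right)} - -3326 = \frac{- \frac{1}{2} + \left(-6 + 41\right) \left(3 + \sqrt{14 - 28}\right)}{3 + \sqrt{14 - 28}} - -3326 = \frac{- \frac{1}{2} + 35 \left(3 + \sqrt{-14}\right)}{3 + \sqrt{-14}} + 3326 = \frac{- \frac{1}{2} + 35 \left(3 + i \sqrt{14}\right)}{3 + i \sqrt{14}} + 3326 = \frac{- \frac{1}{2} + \left(105 + 35 i \sqrt{14}\right)}{3 + i \sqrt{14}} + 3326 = \frac{\frac{209}{2} + 35 i \sqrt{14}}{3 + i \sqrt{14}} + 3326 = 3326 + \frac{\frac{209}{2} + 35 i \sqrt{14}}{3 + i \sqrt{14}}$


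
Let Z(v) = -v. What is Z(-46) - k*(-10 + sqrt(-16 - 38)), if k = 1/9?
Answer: 424/9 - I*sqrt(6)/3 ≈ 47.111 - 0.8165*I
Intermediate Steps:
k = 1/9 ≈ 0.11111
Z(-46) - k*(-10 + sqrt(-16 - 38)) = -1*(-46) - (-10 + sqrt(-16 - 38))/9 = 46 - (-10 + sqrt(-54))/9 = 46 - (-10 + 3*I*sqrt(6))/9 = 46 - (-10/9 + I*sqrt(6)/3) = 46 + (10/9 - I*sqrt(6)/3) = 424/9 - I*sqrt(6)/3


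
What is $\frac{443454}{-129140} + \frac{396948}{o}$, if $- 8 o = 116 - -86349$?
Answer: $- \frac{4076710617}{101509910} \approx -40.161$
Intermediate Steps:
$o = - \frac{86465}{8}$ ($o = - \frac{116 - -86349}{8} = - \frac{116 + 86349}{8} = \left(- \frac{1}{8}\right) 86465 = - \frac{86465}{8} \approx -10808.0$)
$\frac{443454}{-129140} + \frac{396948}{o} = \frac{443454}{-129140} + \frac{396948}{- \frac{86465}{8}} = 443454 \left(- \frac{1}{129140}\right) + 396948 \left(- \frac{8}{86465}\right) = - \frac{20157}{5870} - \frac{3175584}{86465} = - \frac{4076710617}{101509910}$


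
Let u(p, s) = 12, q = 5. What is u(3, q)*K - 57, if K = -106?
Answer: -1329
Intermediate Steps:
u(3, q)*K - 57 = 12*(-106) - 57 = -1272 - 57 = -1329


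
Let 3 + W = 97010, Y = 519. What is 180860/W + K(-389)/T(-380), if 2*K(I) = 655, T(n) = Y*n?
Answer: 14254975763/7652688216 ≈ 1.8627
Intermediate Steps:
T(n) = 519*n
K(I) = 655/2 (K(I) = (½)*655 = 655/2)
W = 97007 (W = -3 + 97010 = 97007)
180860/W + K(-389)/T(-380) = 180860/97007 + 655/(2*((519*(-380)))) = 180860*(1/97007) + (655/2)/(-197220) = 180860/97007 + (655/2)*(-1/197220) = 180860/97007 - 131/78888 = 14254975763/7652688216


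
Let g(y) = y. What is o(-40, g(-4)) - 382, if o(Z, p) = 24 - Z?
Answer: -318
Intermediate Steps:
o(-40, g(-4)) - 382 = (24 - 1*(-40)) - 382 = (24 + 40) - 382 = 64 - 382 = -318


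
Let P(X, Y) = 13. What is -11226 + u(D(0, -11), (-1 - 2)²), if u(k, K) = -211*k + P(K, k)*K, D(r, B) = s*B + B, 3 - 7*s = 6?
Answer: -68479/7 ≈ -9782.7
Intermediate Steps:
s = -3/7 (s = 3/7 - ⅐*6 = 3/7 - 6/7 = -3/7 ≈ -0.42857)
D(r, B) = 4*B/7 (D(r, B) = -3*B/7 + B = 4*B/7)
u(k, K) = -211*k + 13*K
-11226 + u(D(0, -11), (-1 - 2)²) = -11226 + (-844*(-11)/7 + 13*(-1 - 2)²) = -11226 + (-211*(-44/7) + 13*(-3)²) = -11226 + (9284/7 + 13*9) = -11226 + (9284/7 + 117) = -11226 + 10103/7 = -68479/7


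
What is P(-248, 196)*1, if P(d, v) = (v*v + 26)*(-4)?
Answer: -153768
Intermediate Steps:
P(d, v) = -104 - 4*v² (P(d, v) = (v² + 26)*(-4) = (26 + v²)*(-4) = -104 - 4*v²)
P(-248, 196)*1 = (-104 - 4*196²)*1 = (-104 - 4*38416)*1 = (-104 - 153664)*1 = -153768*1 = -153768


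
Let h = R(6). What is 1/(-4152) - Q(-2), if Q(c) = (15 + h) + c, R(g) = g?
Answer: -78889/4152 ≈ -19.000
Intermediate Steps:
h = 6
Q(c) = 21 + c (Q(c) = (15 + 6) + c = 21 + c)
1/(-4152) - Q(-2) = 1/(-4152) - (21 - 2) = -1/4152 - 1*19 = -1/4152 - 19 = -78889/4152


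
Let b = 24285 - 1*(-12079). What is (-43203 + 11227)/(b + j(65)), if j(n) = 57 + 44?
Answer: -31976/36465 ≈ -0.87690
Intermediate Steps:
j(n) = 101
b = 36364 (b = 24285 + 12079 = 36364)
(-43203 + 11227)/(b + j(65)) = (-43203 + 11227)/(36364 + 101) = -31976/36465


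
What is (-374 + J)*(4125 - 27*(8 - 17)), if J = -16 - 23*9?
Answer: -2607696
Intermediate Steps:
J = -223 (J = -16 - 23*9 = -16 - 207 = -223)
(-374 + J)*(4125 - 27*(8 - 17)) = (-374 - 223)*(4125 - 27*(8 - 17)) = -597*(4125 - 27*(-9)) = -597*(4125 + 243) = -597*4368 = -2607696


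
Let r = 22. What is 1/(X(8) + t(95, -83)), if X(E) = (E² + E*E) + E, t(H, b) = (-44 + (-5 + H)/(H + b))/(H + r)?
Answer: 234/31751 ≈ 0.0073698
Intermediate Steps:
t(H, b) = (-44 + (-5 + H)/(H + b))/(22 + H) (t(H, b) = (-44 + (-5 + H)/(H + b))/(H + 22) = (-44 + (-5 + H)/(H + b))/(22 + H))
X(E) = E + 2*E² (X(E) = (E² + E²) + E = 2*E² + E = E + 2*E²)
1/(X(8) + t(95, -83)) = 1/(8*(1 + 2*8) + (-5 - 44*(-83) - 43*95)/(95² + 22*95 + 22*(-83) + 95*(-83))) = 1/(8*(1 + 16) + (-5 + 3652 - 4085)/(9025 + 2090 - 1826 - 7885)) = 1/(8*17 - 438/1404) = 1/(136 + (1/1404)*(-438)) = 1/(136 - 73/234) = 1/(31751/234) = 234/31751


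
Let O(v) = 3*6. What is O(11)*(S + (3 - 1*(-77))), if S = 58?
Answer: 2484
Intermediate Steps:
O(v) = 18
O(11)*(S + (3 - 1*(-77))) = 18*(58 + (3 - 1*(-77))) = 18*(58 + (3 + 77)) = 18*(58 + 80) = 18*138 = 2484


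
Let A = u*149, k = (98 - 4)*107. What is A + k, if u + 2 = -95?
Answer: -4395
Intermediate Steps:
u = -97 (u = -2 - 95 = -97)
k = 10058 (k = 94*107 = 10058)
A = -14453 (A = -97*149 = -14453)
A + k = -14453 + 10058 = -4395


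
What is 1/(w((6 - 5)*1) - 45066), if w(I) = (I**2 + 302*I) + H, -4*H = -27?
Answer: -4/179025 ≈ -2.2343e-5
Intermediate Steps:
H = 27/4 (H = -1/4*(-27) = 27/4 ≈ 6.7500)
w(I) = 27/4 + I**2 + 302*I (w(I) = (I**2 + 302*I) + 27/4 = 27/4 + I**2 + 302*I)
1/(w((6 - 5)*1) - 45066) = 1/((27/4 + ((6 - 5)*1)**2 + 302*((6 - 5)*1)) - 45066) = 1/((27/4 + (1*1)**2 + 302*(1*1)) - 45066) = 1/((27/4 + 1**2 + 302*1) - 45066) = 1/((27/4 + 1 + 302) - 45066) = 1/(1239/4 - 45066) = 1/(-179025/4) = -4/179025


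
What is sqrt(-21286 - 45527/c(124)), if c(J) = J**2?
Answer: 9*I*sqrt(4041223)/124 ≈ 145.91*I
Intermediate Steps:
sqrt(-21286 - 45527/c(124)) = sqrt(-21286 - 45527/(124**2)) = sqrt(-21286 - 45527/15376) = sqrt(-327339063/15376) = 9*I*sqrt(4041223)/124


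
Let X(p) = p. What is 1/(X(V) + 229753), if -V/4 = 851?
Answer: 1/226349 ≈ 4.4180e-6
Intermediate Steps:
V = -3404 (V = -4*851 = -3404)
1/(X(V) + 229753) = 1/(-3404 + 229753) = 1/226349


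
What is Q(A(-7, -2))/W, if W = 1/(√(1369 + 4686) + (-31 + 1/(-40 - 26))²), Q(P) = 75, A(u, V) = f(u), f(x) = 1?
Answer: 104755225/1452 + 75*√6055 ≈ 77982.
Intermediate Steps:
A(u, V) = 1
W = 1/(4190209/4356 + √6055) (W = 1/(√6055 + (-31 + 1/(-66))²) = 1/(√6055 + (-31 - 1/66)²) = 1/(√6055 + (-2047/66)²) = 1/(√6055 + 4190209/4356) = 1/(4190209/4356 + √6055) ≈ 0.00096177)
Q(A(-7, -2))/W = 75/(18252550404/17442959437201 - 18974736*√6055/17442959437201)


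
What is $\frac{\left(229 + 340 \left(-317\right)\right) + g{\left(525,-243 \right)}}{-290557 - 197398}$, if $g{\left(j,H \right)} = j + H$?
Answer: $\frac{107269}{487955} \approx 0.21983$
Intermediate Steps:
$g{\left(j,H \right)} = H + j$
$\frac{\left(229 + 340 \left(-317\right)\right) + g{\left(525,-243 \right)}}{-290557 - 197398} = \frac{\left(229 + 340 \left(-317\right)\right) + \left(-243 + 525\right)}{-290557 - 197398} = \frac{\left(229 - 107780\right) + 282}{-487955} = \left(-107551 + 282\right) \left(- \frac{1}{487955}\right) = \left(-107269\right) \left(- \frac{1}{487955}\right) = \frac{107269}{487955}$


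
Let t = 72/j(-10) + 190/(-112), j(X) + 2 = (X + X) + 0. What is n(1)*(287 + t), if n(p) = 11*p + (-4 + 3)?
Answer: 868655/308 ≈ 2820.3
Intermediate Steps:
j(X) = -2 + 2*X (j(X) = -2 + ((X + X) + 0) = -2 + (2*X + 0) = -2 + 2*X)
t = -3061/616 (t = 72/(-2 + 2*(-10)) + 190/(-112) = 72/(-2 - 20) + 190*(-1/112) = 72/(-22) - 95/56 = 72*(-1/22) - 95/56 = -36/11 - 95/56 = -3061/616 ≈ -4.9692)
n(p) = -1 + 11*p (n(p) = 11*p - 1 = -1 + 11*p)
n(1)*(287 + t) = (-1 + 11*1)*(287 - 3061/616) = (-1 + 11)*(173731/616) = 10*(173731/616) = 868655/308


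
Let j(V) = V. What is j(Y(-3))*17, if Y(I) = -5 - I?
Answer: -34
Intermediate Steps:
j(Y(-3))*17 = (-5 - 1*(-3))*17 = (-5 + 3)*17 = -2*17 = -34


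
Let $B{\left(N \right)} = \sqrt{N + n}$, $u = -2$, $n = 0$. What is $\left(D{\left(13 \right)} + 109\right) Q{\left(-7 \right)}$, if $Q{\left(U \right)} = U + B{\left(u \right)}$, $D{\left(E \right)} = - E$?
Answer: $-672 + 96 i \sqrt{2} \approx -672.0 + 135.76 i$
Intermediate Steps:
$B{\left(N \right)} = \sqrt{N}$ ($B{\left(N \right)} = \sqrt{N + 0} = \sqrt{N}$)
$Q{\left(U \right)} = U + i \sqrt{2}$ ($Q{\left(U \right)} = U + \sqrt{-2} = U + i \sqrt{2}$)
$\left(D{\left(13 \right)} + 109\right) Q{\left(-7 \right)} = \left(\left(-1\right) 13 + 109\right) \left(-7 + i \sqrt{2}\right) = \left(-13 + 109\right) \left(-7 + i \sqrt{2}\right) = 96 \left(-7 + i \sqrt{2}\right) = -672 + 96 i \sqrt{2}$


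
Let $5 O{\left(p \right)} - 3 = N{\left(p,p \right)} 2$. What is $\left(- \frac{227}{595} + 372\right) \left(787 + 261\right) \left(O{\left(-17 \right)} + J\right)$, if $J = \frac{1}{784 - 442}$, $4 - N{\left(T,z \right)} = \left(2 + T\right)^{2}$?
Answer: $- \frac{17394891607196}{508725} \approx -3.4193 \cdot 10^{7}$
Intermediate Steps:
$N{\left(T,z \right)} = 4 - \left(2 + T\right)^{2}$
$J = \frac{1}{342} \approx 0.002924$
$O{\left(p \right)} = \frac{11}{5} - \frac{2 \left(2 + p\right)^{2}}{5}$ ($O{\left(p \right)} = \frac{3}{5} + \frac{\left(4 - \left(2 + p\right)^{2}\right) 2}{5} = \frac{3}{5} + \frac{8 - 2 \left(2 + p\right)^{2}}{5} = \frac{3}{5} - \left(- \frac{8}{5} + \frac{2 \left(2 + p\right)^{2}}{5}\right) = \frac{11}{5} - \frac{2 \left(2 + p\right)^{2}}{5}$)
$\left(- \frac{227}{595} + 372\right) \left(787 + 261\right) \left(O{\left(-17 \right)} + J\right) = \left(- \frac{227}{595} + 372\right) \left(787 + 261\right) \left(\left(\frac{11}{5} - \frac{2 \left(2 - 17\right)^{2}}{5}\right) + \frac{1}{342}\right) = \left(\left(-227\right) \frac{1}{595} + 372\right) 1048 \left(\left(\frac{11}{5} - \frac{2 \left(-15\right)^{2}}{5}\right) + \frac{1}{342}\right) = \left(- \frac{227}{595} + 372\right) 1048 \left(\left(\frac{11}{5} - 90\right) + \frac{1}{342}\right) = \frac{221113}{595} \cdot 1048 \left(\left(\frac{11}{5} - 90\right) + \frac{1}{342}\right) = \frac{231726424 \left(- \frac{439}{5} + \frac{1}{342}\right)}{595} = \frac{231726424}{595} \left(- \frac{150133}{1710}\right) = - \frac{17394891607196}{508725}$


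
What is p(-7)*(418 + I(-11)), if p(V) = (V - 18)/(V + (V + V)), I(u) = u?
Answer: 10175/21 ≈ 484.52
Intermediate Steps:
p(V) = (-18 + V)/(3*V) (p(V) = (-18 + V)/(V + 2*V) = (-18 + V)/((3*V)) = (-18 + V)*(1/(3*V)) = (-18 + V)/(3*V))
p(-7)*(418 + I(-11)) = ((⅓)*(-18 - 7)/(-7))*(418 - 11) = ((⅓)*(-⅐)*(-25))*407 = (25/21)*407 = 10175/21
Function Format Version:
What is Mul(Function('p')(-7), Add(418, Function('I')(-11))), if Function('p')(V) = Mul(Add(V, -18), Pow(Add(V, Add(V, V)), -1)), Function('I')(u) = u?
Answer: Rational(10175, 21) ≈ 484.52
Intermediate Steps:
Function('p')(V) = Mul(Rational(1, 3), Pow(V, -1), Add(-18, V)) (Function('p')(V) = Mul(Add(-18, V), Pow(Add(V, Mul(2, V)), -1)) = Mul(Add(-18, V), Pow(Mul(3, V), -1)) = Mul(Add(-18, V), Mul(Rational(1, 3), Pow(V, -1))) = Mul(Rational(1, 3), Pow(V, -1), Add(-18, V)))
Mul(Function('p')(-7), Add(418, Function('I')(-11))) = Mul(Mul(Rational(1, 3), Pow(-7, -1), Add(-18, -7)), Add(418, -11)) = Mul(Mul(Rational(1, 3), Rational(-1, 7), -25), 407) = Mul(Rational(25, 21), 407) = Rational(10175, 21)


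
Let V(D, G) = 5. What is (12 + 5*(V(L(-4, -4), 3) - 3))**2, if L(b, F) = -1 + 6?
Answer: 484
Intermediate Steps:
L(b, F) = 5
(12 + 5*(V(L(-4, -4), 3) - 3))**2 = (12 + 5*(5 - 3))**2 = (12 + 5*2)**2 = (12 + 10)**2 = 22**2 = 484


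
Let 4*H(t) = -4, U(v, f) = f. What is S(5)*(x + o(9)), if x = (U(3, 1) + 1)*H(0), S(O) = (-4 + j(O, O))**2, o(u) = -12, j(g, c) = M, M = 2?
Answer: -56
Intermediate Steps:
j(g, c) = 2
H(t) = -1 (H(t) = (1/4)*(-4) = -1)
S(O) = 4 (S(O) = (-4 + 2)**2 = (-2)**2 = 4)
x = -2 (x = (1 + 1)*(-1) = 2*(-1) = -2)
S(5)*(x + o(9)) = 4*(-2 - 12) = 4*(-14) = -56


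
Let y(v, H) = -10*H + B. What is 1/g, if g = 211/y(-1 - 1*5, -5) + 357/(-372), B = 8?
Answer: 3596/9631 ≈ 0.37338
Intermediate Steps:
y(v, H) = 8 - 10*H (y(v, H) = -10*H + 8 = 8 - 10*H)
g = 9631/3596 (g = 211/(8 - 10*(-5)) + 357/(-372) = 211/(8 + 50) + 357*(-1/372) = 211/58 - 119/124 = 9631/3596 ≈ 2.6783)
1/g = 1/(9631/3596) = 3596/9631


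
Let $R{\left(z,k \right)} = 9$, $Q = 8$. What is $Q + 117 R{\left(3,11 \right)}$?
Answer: $1061$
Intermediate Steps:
$Q + 117 R{\left(3,11 \right)} = 8 + 117 \cdot 9 = 8 + 1053 = 1061$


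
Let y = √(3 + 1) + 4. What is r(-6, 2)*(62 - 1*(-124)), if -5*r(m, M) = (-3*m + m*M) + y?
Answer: -2232/5 ≈ -446.40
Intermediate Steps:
y = 6 (y = √4 + 4 = 2 + 4 = 6)
r(m, M) = -6/5 + 3*m/5 - M*m/5 (r(m, M) = -((-3*m + m*M) + 6)/5 = -((-3*m + M*m) + 6)/5 = -(6 - 3*m + M*m)/5 = -6/5 + 3*m/5 - M*m/5)
r(-6, 2)*(62 - 1*(-124)) = (-6/5 + (⅗)*(-6) - ⅕*2*(-6))*(62 - 1*(-124)) = (-6/5 - 18/5 + 12/5)*(62 + 124) = -12/5*186 = -2232/5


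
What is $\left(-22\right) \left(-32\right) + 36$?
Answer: $740$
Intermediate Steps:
$\left(-22\right) \left(-32\right) + 36 = 704 + 36 = 740$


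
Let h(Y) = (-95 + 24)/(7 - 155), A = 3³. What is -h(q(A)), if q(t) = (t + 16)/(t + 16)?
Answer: -71/148 ≈ -0.47973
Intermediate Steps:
A = 27
q(t) = 1 (q(t) = (16 + t)/(16 + t) = 1)
h(Y) = 71/148 (h(Y) = -71/(-148) = -71*(-1/148) = 71/148)
-h(q(A)) = -1*71/148 = -71/148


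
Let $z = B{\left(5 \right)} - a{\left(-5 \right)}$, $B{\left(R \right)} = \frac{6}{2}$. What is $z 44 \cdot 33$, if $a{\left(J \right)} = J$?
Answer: $11616$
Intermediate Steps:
$B{\left(R \right)} = 3$ ($B{\left(R \right)} = 6 \cdot \frac{1}{2} = 3$)
$z = 8$ ($z = 3 - -5 = 3 + 5 = 8$)
$z 44 \cdot 33 = 8 \cdot 44 \cdot 33 = 352 \cdot 33 = 11616$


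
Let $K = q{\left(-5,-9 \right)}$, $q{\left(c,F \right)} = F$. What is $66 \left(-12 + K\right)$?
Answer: $-1386$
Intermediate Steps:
$K = -9$
$66 \left(-12 + K\right) = 66 \left(-12 - 9\right) = 66 \left(-21\right) = -1386$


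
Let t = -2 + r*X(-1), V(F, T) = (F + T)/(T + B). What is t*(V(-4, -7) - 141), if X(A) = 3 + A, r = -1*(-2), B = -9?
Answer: -2245/8 ≈ -280.63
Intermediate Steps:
V(F, T) = (F + T)/(-9 + T) (V(F, T) = (F + T)/(T - 9) = (F + T)/(-9 + T))
r = 2
t = 2 (t = -2 + 2*(3 - 1) = -2 + 2*2 = -2 + 4 = 2)
t*(V(-4, -7) - 141) = 2*((-4 - 7)/(-9 - 7) - 141) = 2*(-11/(-16) - 141) = 2*(-1/16*(-11) - 141) = 2*(11/16 - 141) = 2*(-2245/16) = -2245/8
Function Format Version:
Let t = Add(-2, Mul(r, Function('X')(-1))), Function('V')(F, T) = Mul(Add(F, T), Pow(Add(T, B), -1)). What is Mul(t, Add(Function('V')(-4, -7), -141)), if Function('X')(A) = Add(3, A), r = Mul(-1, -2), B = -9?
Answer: Rational(-2245, 8) ≈ -280.63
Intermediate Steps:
Function('V')(F, T) = Mul(Pow(Add(-9, T), -1), Add(F, T)) (Function('V')(F, T) = Mul(Add(F, T), Pow(Add(T, -9), -1)) = Mul(Add(F, T), Pow(Add(-9, T), -1)) = Mul(Pow(Add(-9, T), -1), Add(F, T)))
r = 2
t = 2 (t = Add(-2, Mul(2, Add(3, -1))) = Add(-2, Mul(2, 2)) = Add(-2, 4) = 2)
Mul(t, Add(Function('V')(-4, -7), -141)) = Mul(2, Add(Mul(Pow(Add(-9, -7), -1), Add(-4, -7)), -141)) = Mul(2, Add(Mul(Pow(-16, -1), -11), -141)) = Mul(2, Add(Mul(Rational(-1, 16), -11), -141)) = Mul(2, Add(Rational(11, 16), -141)) = Mul(2, Rational(-2245, 16)) = Rational(-2245, 8)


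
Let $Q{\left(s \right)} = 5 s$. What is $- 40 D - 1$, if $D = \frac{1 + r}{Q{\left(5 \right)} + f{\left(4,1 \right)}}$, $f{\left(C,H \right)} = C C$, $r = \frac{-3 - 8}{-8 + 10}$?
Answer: $\frac{139}{41} \approx 3.3902$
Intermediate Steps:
$r = - \frac{11}{2} \approx -5.5$
$f{\left(C,H \right)} = C^{2}$
$D = - \frac{9}{82}$ ($D = \frac{1 - \frac{11}{2}}{5 \cdot 5 + 4^{2}} = - \frac{9}{2 \left(25 + 16\right)} = - \frac{9}{2 \cdot 41} = \left(- \frac{9}{2}\right) \frac{1}{41} = - \frac{9}{82} \approx -0.10976$)
$- 40 D - 1 = \left(-40\right) \left(- \frac{9}{82}\right) - 1 = \frac{180}{41} - 1 = \frac{139}{41}$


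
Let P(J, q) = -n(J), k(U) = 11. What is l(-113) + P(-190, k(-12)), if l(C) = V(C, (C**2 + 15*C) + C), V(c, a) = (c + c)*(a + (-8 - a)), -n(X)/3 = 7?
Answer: 1829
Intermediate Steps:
n(X) = -21 (n(X) = -3*7 = -21)
P(J, q) = 21 (P(J, q) = -1*(-21) = 21)
V(c, a) = -16*c (V(c, a) = (2*c)*(-8) = -16*c)
l(C) = -16*C
l(-113) + P(-190, k(-12)) = -16*(-113) + 21 = 1808 + 21 = 1829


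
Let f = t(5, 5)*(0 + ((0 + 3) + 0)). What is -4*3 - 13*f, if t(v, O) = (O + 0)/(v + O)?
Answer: -63/2 ≈ -31.500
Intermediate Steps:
t(v, O) = O/(O + v)
f = 3/2 (f = (5/(5 + 5))*(0 + ((0 + 3) + 0)) = (5/10)*(0 + (3 + 0)) = (5*(⅒))*(0 + 3) = (½)*3 = 3/2 ≈ 1.5000)
-4*3 - 13*f = -4*3 - 13*3/2 = -12 - 39/2 = -63/2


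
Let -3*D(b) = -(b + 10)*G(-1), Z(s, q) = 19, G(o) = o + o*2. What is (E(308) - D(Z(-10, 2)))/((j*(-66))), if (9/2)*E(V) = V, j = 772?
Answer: -877/458568 ≈ -0.0019125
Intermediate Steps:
E(V) = 2*V/9
G(o) = 3*o (G(o) = o + 2*o = 3*o)
D(b) = -10 - b (D(b) = -(-1)*(b + 10)*(3*(-1))/3 = -(-1)*(10 + b)*(-3)/3 = -(-1)*(-30 - 3*b)/3 = -(30 + 3*b)/3 = -10 - b)
(E(308) - D(Z(-10, 2)))/((j*(-66))) = ((2/9)*308 - (-10 - 1*19))/((772*(-66))) = (616/9 - (-10 - 19))/(-50952) = (616/9 - 1*(-29))*(-1/50952) = (616/9 + 29)*(-1/50952) = (877/9)*(-1/50952) = -877/458568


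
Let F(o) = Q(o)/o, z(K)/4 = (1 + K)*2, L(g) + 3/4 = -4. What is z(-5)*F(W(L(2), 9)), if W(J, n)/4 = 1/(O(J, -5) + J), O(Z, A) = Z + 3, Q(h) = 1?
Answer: 52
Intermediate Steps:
L(g) = -19/4 (L(g) = -¾ - 4 = -19/4)
z(K) = 8 + 8*K (z(K) = 4*((1 + K)*2) = 4*(2 + 2*K) = 8 + 8*K)
O(Z, A) = 3 + Z
W(J, n) = 4/(3 + 2*J) (W(J, n) = 4/((3 + J) + J) = 4/(3 + 2*J))
F(o) = 1/o
z(-5)*F(W(L(2), 9)) = (8 + 8*(-5))/((4/(3 + 2*(-19/4)))) = (8 - 40)/((4/(3 - 19/2))) = -32/(4/(-13/2)) = -32/(4*(-2/13)) = -32/(-8/13) = -32*(-13/8) = 52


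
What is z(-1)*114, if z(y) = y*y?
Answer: 114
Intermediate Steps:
z(y) = y²
z(-1)*114 = (-1)²*114 = 1*114 = 114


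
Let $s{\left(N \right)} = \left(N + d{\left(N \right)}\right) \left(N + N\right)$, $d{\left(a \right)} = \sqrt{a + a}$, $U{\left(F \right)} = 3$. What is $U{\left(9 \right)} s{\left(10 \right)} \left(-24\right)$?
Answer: $-14400 - 2880 \sqrt{5} \approx -20840.0$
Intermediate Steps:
$d{\left(a \right)} = \sqrt{2} \sqrt{a}$ ($d{\left(a \right)} = \sqrt{2 a} = \sqrt{2} \sqrt{a}$)
$s{\left(N \right)} = 2 N \left(N + \sqrt{2} \sqrt{N}\right)$ ($s{\left(N \right)} = \left(N + \sqrt{2} \sqrt{N}\right) \left(N + N\right) = \left(N + \sqrt{2} \sqrt{N}\right) 2 N = 2 N \left(N + \sqrt{2} \sqrt{N}\right)$)
$U{\left(9 \right)} s{\left(10 \right)} \left(-24\right) = 3 \cdot 2 \cdot 10 \left(10 + \sqrt{2} \sqrt{10}\right) \left(-24\right) = 3 \cdot 2 \cdot 10 \left(10 + 2 \sqrt{5}\right) \left(-24\right) = 3 \left(200 + 40 \sqrt{5}\right) \left(-24\right) = \left(600 + 120 \sqrt{5}\right) \left(-24\right) = -14400 - 2880 \sqrt{5}$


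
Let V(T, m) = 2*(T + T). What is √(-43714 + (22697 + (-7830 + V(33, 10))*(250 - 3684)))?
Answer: √26413915 ≈ 5139.4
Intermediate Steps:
V(T, m) = 4*T (V(T, m) = 2*(2*T) = 4*T)
√(-43714 + (22697 + (-7830 + V(33, 10))*(250 - 3684))) = √(-43714 + (22697 + (-7830 + 4*33)*(250 - 3684))) = √(-43714 + (22697 + (-7830 + 132)*(-3434))) = √(-43714 + (22697 - 7698*(-3434))) = √(-43714 + (22697 + 26434932)) = √(-43714 + 26457629) = √26413915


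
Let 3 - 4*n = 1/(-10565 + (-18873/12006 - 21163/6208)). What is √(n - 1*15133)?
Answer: I*√115948995888192113662537665/87535001298 ≈ 123.01*I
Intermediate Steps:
n = 131306642683/175070002596 (n = ¾ - 1/(4*(-10565 + (-18873/12006 - 21163/6208))) = ¾ - 1/(4*(-10565 + (-18873*1/12006 - 21163*1/6208))) = ¾ - 1/(4*(-10565 + (-2097/1334 - 21163/6208))) = ¾ - 1/(4*(-10565 - 20624809/4140736)) = ¾ - 1/(4*(-43767500649/4140736)) = ¾ - ¼*(-4140736/43767500649) = ¾ + 1035184/43767500649 = 131306642683/175070002596 ≈ 0.75002)
√(n - 1*15133) = √(131306642683/175070002596 - 1*15133) = √(131306642683/175070002596 - 15133) = √(-2649203042642585/175070002596) = I*√115948995888192113662537665/87535001298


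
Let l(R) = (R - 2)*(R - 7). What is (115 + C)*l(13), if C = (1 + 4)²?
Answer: 9240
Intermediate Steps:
C = 25 (C = 5² = 25)
l(R) = (-7 + R)*(-2 + R) (l(R) = (-2 + R)*(-7 + R) = (-7 + R)*(-2 + R))
(115 + C)*l(13) = (115 + 25)*(14 + 13² - 9*13) = 140*(14 + 169 - 117) = 140*66 = 9240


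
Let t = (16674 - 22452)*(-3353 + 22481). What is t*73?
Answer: -8068075632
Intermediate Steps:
t = -110521584 (t = -5778*19128 = -110521584)
t*73 = -110521584*73 = -8068075632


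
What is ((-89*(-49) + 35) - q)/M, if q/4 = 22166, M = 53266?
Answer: -42134/26633 ≈ -1.5820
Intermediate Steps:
q = 88664 (q = 4*22166 = 88664)
((-89*(-49) + 35) - q)/M = ((-89*(-49) + 35) - 1*88664)/53266 = ((4361 + 35) - 88664)*(1/53266) = (4396 - 88664)*(1/53266) = -84268*1/53266 = -42134/26633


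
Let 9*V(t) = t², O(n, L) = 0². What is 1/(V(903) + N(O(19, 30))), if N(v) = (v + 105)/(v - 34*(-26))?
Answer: 884/80091389 ≈ 1.1037e-5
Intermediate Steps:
O(n, L) = 0
V(t) = t²/9
N(v) = (105 + v)/(884 + v) (N(v) = (105 + v)/(v + 884) = (105 + v)/(884 + v))
1/(V(903) + N(O(19, 30))) = 1/((⅑)*903² + (105 + 0)/(884 + 0)) = 1/((⅑)*815409 + 105/884) = 1/(90601 + (1/884)*105) = 1/(90601 + 105/884) = 1/(80091389/884) = 884/80091389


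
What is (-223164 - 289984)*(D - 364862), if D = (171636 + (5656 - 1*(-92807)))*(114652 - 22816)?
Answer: -12728352318867496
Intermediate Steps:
D = 24804811764 (D = (171636 + (5656 + 92807))*91836 = (171636 + 98463)*91836 = 270099*91836 = 24804811764)
(-223164 - 289984)*(D - 364862) = (-223164 - 289984)*(24804811764 - 364862) = -513148*24804446902 = -12728352318867496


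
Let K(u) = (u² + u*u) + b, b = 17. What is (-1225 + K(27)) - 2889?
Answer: -2639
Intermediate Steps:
K(u) = 17 + 2*u² (K(u) = (u² + u*u) + 17 = (u² + u²) + 17 = 2*u² + 17 = 17 + 2*u²)
(-1225 + K(27)) - 2889 = (-1225 + (17 + 2*27²)) - 2889 = (-1225 + (17 + 2*729)) - 2889 = (-1225 + (17 + 1458)) - 2889 = (-1225 + 1475) - 2889 = 250 - 2889 = -2639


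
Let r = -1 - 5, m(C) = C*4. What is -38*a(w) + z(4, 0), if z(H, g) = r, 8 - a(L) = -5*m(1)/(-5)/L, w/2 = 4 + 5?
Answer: -2714/9 ≈ -301.56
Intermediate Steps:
m(C) = 4*C
w = 18 (w = 2*(4 + 5) = 2*9 = 18)
r = -6
a(L) = 8 - 4/L (a(L) = 8 - (-5)*((4*1)/(-5))/L = 8 - (-5)*(4*(-1/5))/L = 8 - (-5)*(-4/(5*L)) = 8 - 4/L)
z(H, g) = -6
-38*a(w) + z(4, 0) = -38*(8 - 4/18) - 6 = -38*(8 - 4*1/18) - 6 = -38*(8 - 2/9) - 6 = -38*70/9 - 6 = -2660/9 - 6 = -2714/9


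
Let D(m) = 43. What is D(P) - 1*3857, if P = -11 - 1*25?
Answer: -3814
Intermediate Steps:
P = -36 (P = -11 - 25 = -36)
D(P) - 1*3857 = 43 - 1*3857 = 43 - 3857 = -3814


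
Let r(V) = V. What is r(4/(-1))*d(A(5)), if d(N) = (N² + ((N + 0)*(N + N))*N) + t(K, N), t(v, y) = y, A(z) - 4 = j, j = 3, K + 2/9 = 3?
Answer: -2968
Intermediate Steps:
K = 25/9 (K = -2/9 + 3 = 25/9 ≈ 2.7778)
A(z) = 7 (A(z) = 4 + 3 = 7)
d(N) = N + N² + 2*N³ (d(N) = (N² + ((N + 0)*(N + N))*N) + N = (N² + (N*(2*N))*N) + N = (N² + (2*N²)*N) + N = (N² + 2*N³) + N = N + N² + 2*N³)
r(4/(-1))*d(A(5)) = (4/(-1))*(7*(1 + 7 + 2*7²)) = (4*(-1))*(7*(1 + 7 + 2*49)) = -28*(1 + 7 + 98) = -28*106 = -4*742 = -2968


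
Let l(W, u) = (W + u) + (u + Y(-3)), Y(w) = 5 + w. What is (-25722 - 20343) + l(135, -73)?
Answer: -46074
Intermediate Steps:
l(W, u) = 2 + W + 2*u (l(W, u) = (W + u) + (u + (5 - 3)) = (W + u) + (u + 2) = (W + u) + (2 + u) = 2 + W + 2*u)
(-25722 - 20343) + l(135, -73) = (-25722 - 20343) + (2 + 135 + 2*(-73)) = -46065 + (2 + 135 - 146) = -46065 - 9 = -46074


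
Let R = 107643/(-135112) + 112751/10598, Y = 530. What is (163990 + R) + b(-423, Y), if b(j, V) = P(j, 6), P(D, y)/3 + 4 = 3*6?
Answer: 117447149309915/715958488 ≈ 1.6404e+5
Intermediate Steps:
P(D, y) = 42 (P(D, y) = -12 + 3*(3*6) = -12 + 3*18 = -12 + 54 = 42)
b(j, V) = 42
R = 7046606299/715958488 (R = 107643*(-1/135112) + 112751*(1/10598) = -107643/135112 + 112751/10598 = 7046606299/715958488 ≈ 9.8422)
(163990 + R) + b(-423, Y) = (163990 + 7046606299/715958488) + 42 = 117417079053419/715958488 + 42 = 117447149309915/715958488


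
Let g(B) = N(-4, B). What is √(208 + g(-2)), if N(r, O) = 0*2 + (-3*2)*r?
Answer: 2*√58 ≈ 15.232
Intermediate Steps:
N(r, O) = -6*r (N(r, O) = 0 - 6*r = -6*r)
g(B) = 24 (g(B) = -6*(-4) = 24)
√(208 + g(-2)) = √(208 + 24) = √232 = 2*√58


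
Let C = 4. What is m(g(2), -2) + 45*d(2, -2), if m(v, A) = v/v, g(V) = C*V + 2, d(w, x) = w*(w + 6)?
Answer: 721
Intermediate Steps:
d(w, x) = w*(6 + w)
g(V) = 2 + 4*V (g(V) = 4*V + 2 = 2 + 4*V)
m(v, A) = 1
m(g(2), -2) + 45*d(2, -2) = 1 + 45*(2*(6 + 2)) = 1 + 45*(2*8) = 1 + 45*16 = 1 + 720 = 721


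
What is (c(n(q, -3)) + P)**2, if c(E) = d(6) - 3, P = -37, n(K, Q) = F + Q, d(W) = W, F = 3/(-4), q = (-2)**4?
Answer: 1156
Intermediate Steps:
q = 16
F = -3/4 (F = 3*(-1/4) = -3/4 ≈ -0.75000)
n(K, Q) = -3/4 + Q
c(E) = 3 (c(E) = 6 - 3 = 3)
(c(n(q, -3)) + P)**2 = (3 - 37)**2 = (-34)**2 = 1156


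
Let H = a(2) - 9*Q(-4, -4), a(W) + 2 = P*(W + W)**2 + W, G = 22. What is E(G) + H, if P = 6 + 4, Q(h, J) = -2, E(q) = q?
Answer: 200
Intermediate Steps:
P = 10
a(W) = -2 + W + 40*W**2 (a(W) = -2 + (10*(W + W)**2 + W) = -2 + (10*(2*W)**2 + W) = -2 + (10*(4*W**2) + W) = -2 + (40*W**2 + W) = -2 + (W + 40*W**2) = -2 + W + 40*W**2)
H = 178 (H = (-2 + 2 + 40*2**2) - 9*(-2) = (-2 + 2 + 40*4) + 18 = (-2 + 2 + 160) + 18 = 160 + 18 = 178)
E(G) + H = 22 + 178 = 200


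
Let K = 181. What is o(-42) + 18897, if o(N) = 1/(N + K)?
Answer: 2626684/139 ≈ 18897.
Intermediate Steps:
o(N) = 1/(181 + N) (o(N) = 1/(N + 181) = 1/(181 + N))
o(-42) + 18897 = 1/(181 - 42) + 18897 = 1/139 + 18897 = 2626684/139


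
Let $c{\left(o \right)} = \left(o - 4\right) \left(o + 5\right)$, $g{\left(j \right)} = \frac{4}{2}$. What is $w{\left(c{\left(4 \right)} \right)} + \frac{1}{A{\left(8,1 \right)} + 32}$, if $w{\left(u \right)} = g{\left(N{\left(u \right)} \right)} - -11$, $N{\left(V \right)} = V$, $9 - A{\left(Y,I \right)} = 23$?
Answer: $\frac{235}{18} \approx 13.056$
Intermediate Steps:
$A{\left(Y,I \right)} = -14$ ($A{\left(Y,I \right)} = 9 - 23 = -14$)
$g{\left(j \right)} = 2$ ($g{\left(j \right)} = 4 \cdot \frac{1}{2} = 2$)
$c{\left(o \right)} = \left(-4 + o\right) \left(5 + o\right)$
$w{\left(u \right)} = 13$ ($w{\left(u \right)} = 2 - -11 = 2 + 11 = 13$)
$w{\left(c{\left(4 \right)} \right)} + \frac{1}{A{\left(8,1 \right)} + 32} = 13 + \frac{1}{-14 + 32} = 13 + \frac{1}{18} = \frac{235}{18}$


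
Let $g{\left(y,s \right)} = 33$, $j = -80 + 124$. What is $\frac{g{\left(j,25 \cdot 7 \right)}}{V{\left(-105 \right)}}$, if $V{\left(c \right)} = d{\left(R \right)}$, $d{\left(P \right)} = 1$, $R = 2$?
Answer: $33$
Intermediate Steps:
$j = 44$
$V{\left(c \right)} = 1$
$\frac{g{\left(j,25 \cdot 7 \right)}}{V{\left(-105 \right)}} = \frac{33}{1} = 33 \cdot 1 = 33$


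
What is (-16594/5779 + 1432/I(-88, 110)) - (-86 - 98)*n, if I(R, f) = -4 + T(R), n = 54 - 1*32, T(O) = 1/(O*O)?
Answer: 660010629218/179004525 ≈ 3687.1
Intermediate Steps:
T(O) = O⁻²
n = 22 (n = 54 - 32 = 22)
I(R, f) = -4 + R⁻²
(-16594/5779 + 1432/I(-88, 110)) - (-86 - 98)*n = (-16594/5779 + 1432/(-4 + (-88)⁻²)) - (-86 - 98)*22 = (-16594*1/5779 + 1432/(-4 + 1/7744)) - (-184)*22 = (-16594/5779 + 1432/(-30975/7744)) - 1*(-4048) = (-16594/5779 + 1432*(-7744/30975)) + 4048 = (-16594/5779 - 11089408/30975) + 4048 = -64599687982/179004525 + 4048 = 660010629218/179004525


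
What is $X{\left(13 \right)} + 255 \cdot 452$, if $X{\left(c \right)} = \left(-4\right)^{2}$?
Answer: $115276$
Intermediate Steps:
$X{\left(c \right)} = 16$
$X{\left(13 \right)} + 255 \cdot 452 = 16 + 255 \cdot 452 = 16 + 115260 = 115276$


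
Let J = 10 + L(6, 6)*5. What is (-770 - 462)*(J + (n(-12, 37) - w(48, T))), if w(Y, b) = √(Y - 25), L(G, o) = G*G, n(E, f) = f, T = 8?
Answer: -279664 + 1232*√23 ≈ -2.7376e+5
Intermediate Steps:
L(G, o) = G²
w(Y, b) = √(-25 + Y)
J = 190 (J = 10 + 6²*5 = 10 + 36*5 = 10 + 180 = 190)
(-770 - 462)*(J + (n(-12, 37) - w(48, T))) = (-770 - 462)*(190 + (37 - √(-25 + 48))) = -1232*(190 + (37 - √23)) = -1232*(227 - √23) = -279664 + 1232*√23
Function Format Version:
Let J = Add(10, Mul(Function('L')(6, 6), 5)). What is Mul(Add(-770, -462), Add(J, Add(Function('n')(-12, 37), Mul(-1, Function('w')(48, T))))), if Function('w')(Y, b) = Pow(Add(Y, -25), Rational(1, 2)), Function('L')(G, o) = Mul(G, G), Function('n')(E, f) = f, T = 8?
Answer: Add(-279664, Mul(1232, Pow(23, Rational(1, 2)))) ≈ -2.7376e+5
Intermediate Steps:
Function('L')(G, o) = Pow(G, 2)
Function('w')(Y, b) = Pow(Add(-25, Y), Rational(1, 2))
J = 190 (J = Add(10, Mul(Pow(6, 2), 5)) = Add(10, Mul(36, 5)) = Add(10, 180) = 190)
Mul(Add(-770, -462), Add(J, Add(Function('n')(-12, 37), Mul(-1, Function('w')(48, T))))) = Mul(Add(-770, -462), Add(190, Add(37, Mul(-1, Pow(Add(-25, 48), Rational(1, 2)))))) = Mul(-1232, Add(190, Add(37, Mul(-1, Pow(23, Rational(1, 2)))))) = Mul(-1232, Add(227, Mul(-1, Pow(23, Rational(1, 2))))) = Add(-279664, Mul(1232, Pow(23, Rational(1, 2))))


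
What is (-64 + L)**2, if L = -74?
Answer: 19044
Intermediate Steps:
(-64 + L)**2 = (-64 - 74)**2 = (-138)**2 = 19044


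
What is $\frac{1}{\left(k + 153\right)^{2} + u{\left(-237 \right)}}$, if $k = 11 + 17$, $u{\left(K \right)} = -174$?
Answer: $\frac{1}{32587} \approx 3.0687 \cdot 10^{-5}$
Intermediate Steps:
$k = 28$
$\frac{1}{\left(k + 153\right)^{2} + u{\left(-237 \right)}} = \frac{1}{\left(28 + 153\right)^{2} - 174} = \frac{1}{181^{2} - 174} = \frac{1}{32761 - 174} = \frac{1}{32587}$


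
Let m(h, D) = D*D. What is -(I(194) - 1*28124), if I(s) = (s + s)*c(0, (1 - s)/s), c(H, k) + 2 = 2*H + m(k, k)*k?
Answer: 551029257/18818 ≈ 29282.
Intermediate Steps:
m(h, D) = D²
c(H, k) = -2 + k³ + 2*H (c(H, k) = -2 + (2*H + k²*k) = -2 + (2*H + k³) = -2 + (k³ + 2*H) = -2 + k³ + 2*H)
I(s) = 2*s*(-2 + (1 - s)³/s³) (I(s) = (s + s)*(-2 + ((1 - s)/s)³ + 2*0) = (2*s)*(-2 + ((1 - s)/s)³ + 0) = (2*s)*(-2 + (1 - s)³/s³ + 0) = (2*s)*(-2 + (1 - s)³/s³) = 2*s*(-2 + (1 - s)³/s³))
-(I(194) - 1*28124) = -((-4*194 - 2*(-1 + 194)³/194²) - 1*28124) = -((-776 - 2*1/37636*193³) - 28124) = -((-776 - 2*1/37636*7189057) - 28124) = -((-776 - 7189057/18818) - 28124) = -(-21791825/18818 - 28124) = -1*(-551029257/18818) = 551029257/18818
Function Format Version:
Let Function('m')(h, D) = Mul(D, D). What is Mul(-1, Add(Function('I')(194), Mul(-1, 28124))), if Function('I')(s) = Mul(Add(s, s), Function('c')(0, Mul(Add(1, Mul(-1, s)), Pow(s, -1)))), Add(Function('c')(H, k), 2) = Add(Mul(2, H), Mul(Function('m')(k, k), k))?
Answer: Rational(551029257, 18818) ≈ 29282.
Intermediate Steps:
Function('m')(h, D) = Pow(D, 2)
Function('c')(H, k) = Add(-2, Pow(k, 3), Mul(2, H)) (Function('c')(H, k) = Add(-2, Add(Mul(2, H), Mul(Pow(k, 2), k))) = Add(-2, Add(Mul(2, H), Pow(k, 3))) = Add(-2, Add(Pow(k, 3), Mul(2, H))) = Add(-2, Pow(k, 3), Mul(2, H)))
Function('I')(s) = Mul(2, s, Add(-2, Mul(Pow(s, -3), Pow(Add(1, Mul(-1, s)), 3)))) (Function('I')(s) = Mul(Add(s, s), Add(-2, Pow(Mul(Add(1, Mul(-1, s)), Pow(s, -1)), 3), Mul(2, 0))) = Mul(Mul(2, s), Add(-2, Pow(Mul(Pow(s, -1), Add(1, Mul(-1, s))), 3), 0)) = Mul(Mul(2, s), Add(-2, Mul(Pow(s, -3), Pow(Add(1, Mul(-1, s)), 3)), 0)) = Mul(Mul(2, s), Add(-2, Mul(Pow(s, -3), Pow(Add(1, Mul(-1, s)), 3)))) = Mul(2, s, Add(-2, Mul(Pow(s, -3), Pow(Add(1, Mul(-1, s)), 3)))))
Mul(-1, Add(Function('I')(194), Mul(-1, 28124))) = Mul(-1, Add(Add(Mul(-4, 194), Mul(-2, Pow(194, -2), Pow(Add(-1, 194), 3))), Mul(-1, 28124))) = Mul(-1, Add(Add(-776, Mul(-2, Rational(1, 37636), Pow(193, 3))), -28124)) = Mul(-1, Add(Add(-776, Mul(-2, Rational(1, 37636), 7189057)), -28124)) = Mul(-1, Add(Add(-776, Rational(-7189057, 18818)), -28124)) = Mul(-1, Add(Rational(-21791825, 18818), -28124)) = Mul(-1, Rational(-551029257, 18818)) = Rational(551029257, 18818)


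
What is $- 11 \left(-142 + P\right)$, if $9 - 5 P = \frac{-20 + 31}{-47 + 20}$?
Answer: $\frac{208076}{135} \approx 1541.3$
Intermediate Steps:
$P = \frac{254}{135}$ ($P = \frac{9}{5} - \frac{\left(-20 + 31\right) \frac{1}{-47 + 20}}{5} = \frac{9}{5} - \frac{11 \frac{1}{-27}}{5} = \frac{9}{5} - \frac{11 \left(- \frac{1}{27}\right)}{5} = \frac{9}{5} - - \frac{11}{135} = \frac{9}{5} + \frac{11}{135} = \frac{254}{135} \approx 1.8815$)
$- 11 \left(-142 + P\right) = - 11 \left(-142 + \frac{254}{135}\right) = \left(-11\right) \left(- \frac{18916}{135}\right) = \frac{208076}{135}$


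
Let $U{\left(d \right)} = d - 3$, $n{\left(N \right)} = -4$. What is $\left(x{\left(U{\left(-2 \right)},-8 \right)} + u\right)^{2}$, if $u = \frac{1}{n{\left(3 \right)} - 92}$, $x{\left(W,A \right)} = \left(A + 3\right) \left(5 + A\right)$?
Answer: $\frac{2070721}{9216} \approx 224.69$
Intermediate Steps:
$U{\left(d \right)} = -3 + d$ ($U{\left(d \right)} = d - 3 = -3 + d$)
$x{\left(W,A \right)} = \left(3 + A\right) \left(5 + A\right)$
$u = - \frac{1}{96}$ ($u = \frac{1}{-4 - 92} = \frac{1}{-96} = - \frac{1}{96} \approx -0.010417$)
$\left(x{\left(U{\left(-2 \right)},-8 \right)} + u\right)^{2} = \left(\left(15 + \left(-8\right)^{2} + 8 \left(-8\right)\right) - \frac{1}{96}\right)^{2} = \left(\left(15 + 64 - 64\right) - \frac{1}{96}\right)^{2} = \left(15 - \frac{1}{96}\right)^{2} = \left(\frac{1439}{96}\right)^{2} = \frac{2070721}{9216}$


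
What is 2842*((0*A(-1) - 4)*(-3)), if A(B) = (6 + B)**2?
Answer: 34104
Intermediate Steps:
2842*((0*A(-1) - 4)*(-3)) = 2842*((0*(6 - 1)**2 - 4)*(-3)) = 2842*((0*5**2 - 4)*(-3)) = 2842*((0*25 - 4)*(-3)) = 2842*((0 - 4)*(-3)) = 2842*(-4*(-3)) = 2842*12 = 34104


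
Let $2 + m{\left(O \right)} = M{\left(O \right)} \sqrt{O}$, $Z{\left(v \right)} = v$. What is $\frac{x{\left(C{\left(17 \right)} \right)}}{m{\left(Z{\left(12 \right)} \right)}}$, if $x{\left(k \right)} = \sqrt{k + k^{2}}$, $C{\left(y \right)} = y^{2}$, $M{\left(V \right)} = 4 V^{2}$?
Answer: $\frac{17 \sqrt{290}}{1990654} + \frac{4896 \sqrt{870}}{995327} \approx 0.14523$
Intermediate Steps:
$m{\left(O \right)} = -2 + 4 O^{\frac{5}{2}}$ ($m{\left(O \right)} = -2 + 4 O^{2} \sqrt{O} = -2 + 4 O^{\frac{5}{2}}$)
$\frac{x{\left(C{\left(17 \right)} \right)}}{m{\left(Z{\left(12 \right)} \right)}} = \frac{\sqrt{17^{2} \left(1 + 17^{2}\right)}}{-2 + 4 \cdot 12^{\frac{5}{2}}} = \frac{\sqrt{289 \left(1 + 289\right)}}{-2 + 4 \cdot 288 \sqrt{3}} = \frac{\sqrt{289 \cdot 290}}{-2 + 1152 \sqrt{3}} = \frac{\sqrt{83810}}{-2 + 1152 \sqrt{3}} = \frac{17 \sqrt{290}}{-2 + 1152 \sqrt{3}}$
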